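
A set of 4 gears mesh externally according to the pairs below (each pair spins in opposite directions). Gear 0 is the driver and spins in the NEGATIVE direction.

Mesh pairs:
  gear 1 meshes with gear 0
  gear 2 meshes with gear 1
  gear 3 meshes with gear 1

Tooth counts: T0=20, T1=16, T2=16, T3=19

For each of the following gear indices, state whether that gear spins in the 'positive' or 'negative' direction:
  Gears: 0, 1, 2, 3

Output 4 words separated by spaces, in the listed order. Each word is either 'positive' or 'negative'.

Gear 0 (driver): negative (depth 0)
  gear 1: meshes with gear 0 -> depth 1 -> positive (opposite of gear 0)
  gear 2: meshes with gear 1 -> depth 2 -> negative (opposite of gear 1)
  gear 3: meshes with gear 1 -> depth 2 -> negative (opposite of gear 1)
Queried indices 0, 1, 2, 3 -> negative, positive, negative, negative

Answer: negative positive negative negative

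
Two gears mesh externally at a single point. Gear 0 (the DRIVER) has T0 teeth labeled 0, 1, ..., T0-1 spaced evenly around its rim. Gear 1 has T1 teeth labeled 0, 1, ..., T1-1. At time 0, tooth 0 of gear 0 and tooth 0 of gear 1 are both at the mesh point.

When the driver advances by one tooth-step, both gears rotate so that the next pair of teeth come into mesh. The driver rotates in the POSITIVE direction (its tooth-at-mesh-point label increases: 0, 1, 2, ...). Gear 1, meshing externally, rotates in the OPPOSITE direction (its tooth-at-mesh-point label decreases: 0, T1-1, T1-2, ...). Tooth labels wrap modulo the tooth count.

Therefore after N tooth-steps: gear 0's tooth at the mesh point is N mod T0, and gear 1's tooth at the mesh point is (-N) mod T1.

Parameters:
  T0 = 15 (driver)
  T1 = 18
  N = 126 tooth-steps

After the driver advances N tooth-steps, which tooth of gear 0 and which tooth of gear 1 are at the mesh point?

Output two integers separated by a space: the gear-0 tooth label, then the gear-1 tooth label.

Answer: 6 0

Derivation:
Gear 0 (driver, T0=15): tooth at mesh = N mod T0
  126 = 8 * 15 + 6, so 126 mod 15 = 6
  gear 0 tooth = 6
Gear 1 (driven, T1=18): tooth at mesh = (-N) mod T1
  126 = 7 * 18 + 0, so 126 mod 18 = 0
  (-126) mod 18 = 0
Mesh after 126 steps: gear-0 tooth 6 meets gear-1 tooth 0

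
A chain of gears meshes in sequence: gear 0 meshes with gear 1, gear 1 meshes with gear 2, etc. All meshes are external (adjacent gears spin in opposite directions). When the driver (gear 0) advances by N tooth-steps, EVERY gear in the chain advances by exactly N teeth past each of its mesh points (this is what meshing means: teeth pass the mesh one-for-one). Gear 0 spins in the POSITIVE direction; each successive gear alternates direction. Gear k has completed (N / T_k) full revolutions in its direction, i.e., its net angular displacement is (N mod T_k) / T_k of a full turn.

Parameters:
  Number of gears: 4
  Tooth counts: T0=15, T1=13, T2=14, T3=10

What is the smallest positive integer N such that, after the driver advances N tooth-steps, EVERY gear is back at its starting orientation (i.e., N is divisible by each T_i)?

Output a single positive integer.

Gear k returns to start when N is a multiple of T_k.
All gears at start simultaneously when N is a common multiple of [15, 13, 14, 10]; the smallest such N is lcm(15, 13, 14, 10).
Start: lcm = T0 = 15
Fold in T1=13: gcd(15, 13) = 1; lcm(15, 13) = 15 * 13 / 1 = 195 / 1 = 195
Fold in T2=14: gcd(195, 14) = 1; lcm(195, 14) = 195 * 14 / 1 = 2730 / 1 = 2730
Fold in T3=10: gcd(2730, 10) = 10; lcm(2730, 10) = 2730 * 10 / 10 = 27300 / 10 = 2730
Full cycle length = 2730

Answer: 2730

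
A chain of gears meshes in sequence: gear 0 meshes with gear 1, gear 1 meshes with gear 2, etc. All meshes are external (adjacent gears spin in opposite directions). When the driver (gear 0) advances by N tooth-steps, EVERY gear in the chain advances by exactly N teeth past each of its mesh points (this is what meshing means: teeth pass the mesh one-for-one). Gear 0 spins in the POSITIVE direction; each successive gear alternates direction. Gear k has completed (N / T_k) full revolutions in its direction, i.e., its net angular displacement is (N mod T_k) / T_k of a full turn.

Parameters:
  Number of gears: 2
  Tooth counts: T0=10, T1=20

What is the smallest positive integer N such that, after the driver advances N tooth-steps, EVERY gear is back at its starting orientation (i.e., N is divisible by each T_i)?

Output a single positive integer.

Gear k returns to start when N is a multiple of T_k.
All gears at start simultaneously when N is a common multiple of [10, 20]; the smallest such N is lcm(10, 20).
Start: lcm = T0 = 10
Fold in T1=20: gcd(10, 20) = 10; lcm(10, 20) = 10 * 20 / 10 = 200 / 10 = 20
Full cycle length = 20

Answer: 20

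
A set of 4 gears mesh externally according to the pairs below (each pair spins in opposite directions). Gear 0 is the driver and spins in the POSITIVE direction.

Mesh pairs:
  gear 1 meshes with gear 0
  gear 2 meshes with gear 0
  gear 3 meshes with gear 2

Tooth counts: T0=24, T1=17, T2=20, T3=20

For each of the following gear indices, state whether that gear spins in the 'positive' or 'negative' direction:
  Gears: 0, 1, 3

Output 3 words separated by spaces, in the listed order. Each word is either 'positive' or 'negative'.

Answer: positive negative positive

Derivation:
Gear 0 (driver): positive (depth 0)
  gear 1: meshes with gear 0 -> depth 1 -> negative (opposite of gear 0)
  gear 2: meshes with gear 0 -> depth 1 -> negative (opposite of gear 0)
  gear 3: meshes with gear 2 -> depth 2 -> positive (opposite of gear 2)
Queried indices 0, 1, 3 -> positive, negative, positive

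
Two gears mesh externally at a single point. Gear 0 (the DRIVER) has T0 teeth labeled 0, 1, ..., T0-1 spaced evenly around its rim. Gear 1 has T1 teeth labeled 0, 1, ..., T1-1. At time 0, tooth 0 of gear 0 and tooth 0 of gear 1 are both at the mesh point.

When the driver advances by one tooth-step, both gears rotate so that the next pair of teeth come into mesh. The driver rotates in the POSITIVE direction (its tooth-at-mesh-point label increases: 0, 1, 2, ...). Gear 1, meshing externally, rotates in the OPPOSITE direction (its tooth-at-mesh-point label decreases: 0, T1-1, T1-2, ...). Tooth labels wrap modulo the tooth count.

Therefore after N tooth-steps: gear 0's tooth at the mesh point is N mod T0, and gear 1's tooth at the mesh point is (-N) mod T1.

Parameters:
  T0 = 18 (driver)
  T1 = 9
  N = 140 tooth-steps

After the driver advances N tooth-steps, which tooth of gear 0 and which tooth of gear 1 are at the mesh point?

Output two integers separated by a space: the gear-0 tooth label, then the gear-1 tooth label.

Gear 0 (driver, T0=18): tooth at mesh = N mod T0
  140 = 7 * 18 + 14, so 140 mod 18 = 14
  gear 0 tooth = 14
Gear 1 (driven, T1=9): tooth at mesh = (-N) mod T1
  140 = 15 * 9 + 5, so 140 mod 9 = 5
  (-140) mod 9 = (-5) mod 9 = 9 - 5 = 4
Mesh after 140 steps: gear-0 tooth 14 meets gear-1 tooth 4

Answer: 14 4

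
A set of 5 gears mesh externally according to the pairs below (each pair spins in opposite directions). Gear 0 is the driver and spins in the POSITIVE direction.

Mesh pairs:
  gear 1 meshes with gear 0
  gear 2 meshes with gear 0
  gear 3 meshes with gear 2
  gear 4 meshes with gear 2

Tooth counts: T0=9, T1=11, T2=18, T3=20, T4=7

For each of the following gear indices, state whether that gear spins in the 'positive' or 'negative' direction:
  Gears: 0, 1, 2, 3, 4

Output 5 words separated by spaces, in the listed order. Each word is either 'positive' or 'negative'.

Answer: positive negative negative positive positive

Derivation:
Gear 0 (driver): positive (depth 0)
  gear 1: meshes with gear 0 -> depth 1 -> negative (opposite of gear 0)
  gear 2: meshes with gear 0 -> depth 1 -> negative (opposite of gear 0)
  gear 3: meshes with gear 2 -> depth 2 -> positive (opposite of gear 2)
  gear 4: meshes with gear 2 -> depth 2 -> positive (opposite of gear 2)
Queried indices 0, 1, 2, 3, 4 -> positive, negative, negative, positive, positive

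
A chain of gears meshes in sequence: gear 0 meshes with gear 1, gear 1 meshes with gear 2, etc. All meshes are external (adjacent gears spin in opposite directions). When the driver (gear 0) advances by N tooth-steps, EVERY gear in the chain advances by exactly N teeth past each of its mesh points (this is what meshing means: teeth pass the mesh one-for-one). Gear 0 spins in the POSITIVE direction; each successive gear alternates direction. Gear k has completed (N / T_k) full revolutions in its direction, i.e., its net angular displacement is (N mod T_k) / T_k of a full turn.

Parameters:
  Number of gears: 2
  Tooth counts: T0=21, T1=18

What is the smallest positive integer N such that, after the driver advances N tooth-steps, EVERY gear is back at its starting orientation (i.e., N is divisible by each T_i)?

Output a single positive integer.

Gear k returns to start when N is a multiple of T_k.
All gears at start simultaneously when N is a common multiple of [21, 18]; the smallest such N is lcm(21, 18).
Start: lcm = T0 = 21
Fold in T1=18: gcd(21, 18) = 3; lcm(21, 18) = 21 * 18 / 3 = 378 / 3 = 126
Full cycle length = 126

Answer: 126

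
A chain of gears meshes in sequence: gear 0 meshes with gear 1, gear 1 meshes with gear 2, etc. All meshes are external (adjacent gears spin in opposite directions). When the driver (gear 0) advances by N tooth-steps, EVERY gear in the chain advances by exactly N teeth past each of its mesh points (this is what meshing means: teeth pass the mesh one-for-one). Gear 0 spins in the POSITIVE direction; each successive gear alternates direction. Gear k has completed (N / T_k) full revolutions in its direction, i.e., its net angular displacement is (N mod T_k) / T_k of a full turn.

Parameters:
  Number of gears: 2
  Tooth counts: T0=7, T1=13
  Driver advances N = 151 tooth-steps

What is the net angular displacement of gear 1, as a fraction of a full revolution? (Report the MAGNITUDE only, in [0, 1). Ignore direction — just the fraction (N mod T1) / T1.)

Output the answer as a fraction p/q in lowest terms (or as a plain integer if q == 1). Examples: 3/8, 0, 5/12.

Answer: 8/13

Derivation:
Chain of 2 gears, tooth counts: [7, 13]
  gear 0: T0=7, direction=positive, advance = 151 mod 7 = 4 teeth = 4/7 turn
  gear 1: T1=13, direction=negative, advance = 151 mod 13 = 8 teeth = 8/13 turn
Gear 1: 151 mod 13 = 8
Fraction = 8 / 13 = 8/13 (gcd(8,13)=1) = 8/13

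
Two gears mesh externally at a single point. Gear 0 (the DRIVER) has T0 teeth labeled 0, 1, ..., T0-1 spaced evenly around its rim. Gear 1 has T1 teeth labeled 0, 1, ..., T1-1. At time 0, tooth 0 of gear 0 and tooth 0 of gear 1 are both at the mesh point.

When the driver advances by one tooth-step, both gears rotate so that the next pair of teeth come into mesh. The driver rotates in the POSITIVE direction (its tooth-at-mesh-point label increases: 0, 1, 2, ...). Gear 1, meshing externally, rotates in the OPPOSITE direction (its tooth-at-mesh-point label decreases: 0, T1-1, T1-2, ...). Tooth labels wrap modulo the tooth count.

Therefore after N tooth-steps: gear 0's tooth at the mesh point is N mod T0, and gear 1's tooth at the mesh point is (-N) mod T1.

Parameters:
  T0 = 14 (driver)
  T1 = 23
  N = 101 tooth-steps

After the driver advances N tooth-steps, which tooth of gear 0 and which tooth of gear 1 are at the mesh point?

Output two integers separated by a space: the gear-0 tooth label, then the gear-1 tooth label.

Answer: 3 14

Derivation:
Gear 0 (driver, T0=14): tooth at mesh = N mod T0
  101 = 7 * 14 + 3, so 101 mod 14 = 3
  gear 0 tooth = 3
Gear 1 (driven, T1=23): tooth at mesh = (-N) mod T1
  101 = 4 * 23 + 9, so 101 mod 23 = 9
  (-101) mod 23 = (-9) mod 23 = 23 - 9 = 14
Mesh after 101 steps: gear-0 tooth 3 meets gear-1 tooth 14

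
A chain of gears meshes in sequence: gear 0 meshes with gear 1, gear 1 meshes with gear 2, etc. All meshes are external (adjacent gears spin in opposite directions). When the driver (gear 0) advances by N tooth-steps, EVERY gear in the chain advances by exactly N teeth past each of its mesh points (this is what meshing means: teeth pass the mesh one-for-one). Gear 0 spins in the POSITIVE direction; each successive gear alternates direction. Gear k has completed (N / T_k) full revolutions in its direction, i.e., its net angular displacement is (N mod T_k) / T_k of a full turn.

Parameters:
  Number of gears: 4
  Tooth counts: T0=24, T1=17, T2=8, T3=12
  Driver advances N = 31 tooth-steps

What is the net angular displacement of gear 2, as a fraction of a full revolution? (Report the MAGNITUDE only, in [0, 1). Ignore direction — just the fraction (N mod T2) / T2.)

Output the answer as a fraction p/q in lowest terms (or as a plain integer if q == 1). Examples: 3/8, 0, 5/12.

Answer: 7/8

Derivation:
Chain of 4 gears, tooth counts: [24, 17, 8, 12]
  gear 0: T0=24, direction=positive, advance = 31 mod 24 = 7 teeth = 7/24 turn
  gear 1: T1=17, direction=negative, advance = 31 mod 17 = 14 teeth = 14/17 turn
  gear 2: T2=8, direction=positive, advance = 31 mod 8 = 7 teeth = 7/8 turn
  gear 3: T3=12, direction=negative, advance = 31 mod 12 = 7 teeth = 7/12 turn
Gear 2: 31 mod 8 = 7
Fraction = 7 / 8 = 7/8 (gcd(7,8)=1) = 7/8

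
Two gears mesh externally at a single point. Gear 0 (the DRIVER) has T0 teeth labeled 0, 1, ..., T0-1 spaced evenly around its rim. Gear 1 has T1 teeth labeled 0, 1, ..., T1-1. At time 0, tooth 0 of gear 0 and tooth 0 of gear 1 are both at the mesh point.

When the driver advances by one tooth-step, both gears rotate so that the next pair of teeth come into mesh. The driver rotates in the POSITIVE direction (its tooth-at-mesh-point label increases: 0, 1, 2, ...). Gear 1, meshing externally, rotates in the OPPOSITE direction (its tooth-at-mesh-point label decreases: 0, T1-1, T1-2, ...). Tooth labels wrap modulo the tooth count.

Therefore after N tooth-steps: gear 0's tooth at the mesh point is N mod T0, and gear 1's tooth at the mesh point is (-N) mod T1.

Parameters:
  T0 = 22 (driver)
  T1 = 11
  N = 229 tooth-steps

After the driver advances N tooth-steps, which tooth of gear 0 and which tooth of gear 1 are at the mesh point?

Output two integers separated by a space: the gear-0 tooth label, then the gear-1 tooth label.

Answer: 9 2

Derivation:
Gear 0 (driver, T0=22): tooth at mesh = N mod T0
  229 = 10 * 22 + 9, so 229 mod 22 = 9
  gear 0 tooth = 9
Gear 1 (driven, T1=11): tooth at mesh = (-N) mod T1
  229 = 20 * 11 + 9, so 229 mod 11 = 9
  (-229) mod 11 = (-9) mod 11 = 11 - 9 = 2
Mesh after 229 steps: gear-0 tooth 9 meets gear-1 tooth 2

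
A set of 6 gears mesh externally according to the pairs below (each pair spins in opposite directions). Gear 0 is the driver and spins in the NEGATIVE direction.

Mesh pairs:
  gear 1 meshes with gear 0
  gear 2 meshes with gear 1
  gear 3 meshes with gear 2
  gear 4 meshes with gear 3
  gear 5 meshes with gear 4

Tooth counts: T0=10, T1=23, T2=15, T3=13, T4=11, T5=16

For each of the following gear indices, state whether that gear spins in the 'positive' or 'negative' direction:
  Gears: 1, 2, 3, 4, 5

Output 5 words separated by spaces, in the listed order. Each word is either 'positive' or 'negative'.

Gear 0 (driver): negative (depth 0)
  gear 1: meshes with gear 0 -> depth 1 -> positive (opposite of gear 0)
  gear 2: meshes with gear 1 -> depth 2 -> negative (opposite of gear 1)
  gear 3: meshes with gear 2 -> depth 3 -> positive (opposite of gear 2)
  gear 4: meshes with gear 3 -> depth 4 -> negative (opposite of gear 3)
  gear 5: meshes with gear 4 -> depth 5 -> positive (opposite of gear 4)
Queried indices 1, 2, 3, 4, 5 -> positive, negative, positive, negative, positive

Answer: positive negative positive negative positive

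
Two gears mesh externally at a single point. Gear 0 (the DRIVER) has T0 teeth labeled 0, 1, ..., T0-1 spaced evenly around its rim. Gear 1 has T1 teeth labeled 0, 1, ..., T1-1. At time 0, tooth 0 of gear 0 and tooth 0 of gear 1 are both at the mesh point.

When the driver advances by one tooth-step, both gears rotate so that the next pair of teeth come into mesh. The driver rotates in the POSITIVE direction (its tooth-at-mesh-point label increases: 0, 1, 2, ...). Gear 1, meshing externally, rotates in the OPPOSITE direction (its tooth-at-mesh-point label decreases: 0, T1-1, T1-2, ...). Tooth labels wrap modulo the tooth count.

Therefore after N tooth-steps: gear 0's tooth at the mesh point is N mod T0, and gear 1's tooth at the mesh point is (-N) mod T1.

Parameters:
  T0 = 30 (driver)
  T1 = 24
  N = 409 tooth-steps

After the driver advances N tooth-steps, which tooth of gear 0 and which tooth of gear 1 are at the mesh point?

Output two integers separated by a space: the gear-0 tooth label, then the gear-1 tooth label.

Answer: 19 23

Derivation:
Gear 0 (driver, T0=30): tooth at mesh = N mod T0
  409 = 13 * 30 + 19, so 409 mod 30 = 19
  gear 0 tooth = 19
Gear 1 (driven, T1=24): tooth at mesh = (-N) mod T1
  409 = 17 * 24 + 1, so 409 mod 24 = 1
  (-409) mod 24 = (-1) mod 24 = 24 - 1 = 23
Mesh after 409 steps: gear-0 tooth 19 meets gear-1 tooth 23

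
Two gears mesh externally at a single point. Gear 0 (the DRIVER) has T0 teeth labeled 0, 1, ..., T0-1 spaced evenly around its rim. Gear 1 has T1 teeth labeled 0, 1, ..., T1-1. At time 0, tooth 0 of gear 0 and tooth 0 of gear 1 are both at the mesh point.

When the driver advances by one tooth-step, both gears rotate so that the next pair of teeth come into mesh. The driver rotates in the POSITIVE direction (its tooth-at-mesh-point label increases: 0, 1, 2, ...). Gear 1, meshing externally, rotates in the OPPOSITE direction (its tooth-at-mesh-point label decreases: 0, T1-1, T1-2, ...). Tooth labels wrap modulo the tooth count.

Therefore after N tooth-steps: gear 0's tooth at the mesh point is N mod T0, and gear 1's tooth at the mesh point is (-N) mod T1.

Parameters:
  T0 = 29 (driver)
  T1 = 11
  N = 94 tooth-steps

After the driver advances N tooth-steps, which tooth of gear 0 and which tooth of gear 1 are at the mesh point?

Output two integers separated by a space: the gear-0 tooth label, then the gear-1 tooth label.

Gear 0 (driver, T0=29): tooth at mesh = N mod T0
  94 = 3 * 29 + 7, so 94 mod 29 = 7
  gear 0 tooth = 7
Gear 1 (driven, T1=11): tooth at mesh = (-N) mod T1
  94 = 8 * 11 + 6, so 94 mod 11 = 6
  (-94) mod 11 = (-6) mod 11 = 11 - 6 = 5
Mesh after 94 steps: gear-0 tooth 7 meets gear-1 tooth 5

Answer: 7 5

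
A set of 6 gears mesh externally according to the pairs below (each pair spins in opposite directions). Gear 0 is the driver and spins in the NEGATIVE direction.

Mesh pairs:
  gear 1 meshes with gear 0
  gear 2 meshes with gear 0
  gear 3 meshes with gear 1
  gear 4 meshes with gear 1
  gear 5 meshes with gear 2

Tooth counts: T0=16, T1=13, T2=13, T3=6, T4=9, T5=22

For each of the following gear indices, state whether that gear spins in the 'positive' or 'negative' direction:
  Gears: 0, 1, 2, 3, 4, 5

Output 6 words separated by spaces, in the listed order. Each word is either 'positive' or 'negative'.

Gear 0 (driver): negative (depth 0)
  gear 1: meshes with gear 0 -> depth 1 -> positive (opposite of gear 0)
  gear 2: meshes with gear 0 -> depth 1 -> positive (opposite of gear 0)
  gear 3: meshes with gear 1 -> depth 2 -> negative (opposite of gear 1)
  gear 4: meshes with gear 1 -> depth 2 -> negative (opposite of gear 1)
  gear 5: meshes with gear 2 -> depth 2 -> negative (opposite of gear 2)
Queried indices 0, 1, 2, 3, 4, 5 -> negative, positive, positive, negative, negative, negative

Answer: negative positive positive negative negative negative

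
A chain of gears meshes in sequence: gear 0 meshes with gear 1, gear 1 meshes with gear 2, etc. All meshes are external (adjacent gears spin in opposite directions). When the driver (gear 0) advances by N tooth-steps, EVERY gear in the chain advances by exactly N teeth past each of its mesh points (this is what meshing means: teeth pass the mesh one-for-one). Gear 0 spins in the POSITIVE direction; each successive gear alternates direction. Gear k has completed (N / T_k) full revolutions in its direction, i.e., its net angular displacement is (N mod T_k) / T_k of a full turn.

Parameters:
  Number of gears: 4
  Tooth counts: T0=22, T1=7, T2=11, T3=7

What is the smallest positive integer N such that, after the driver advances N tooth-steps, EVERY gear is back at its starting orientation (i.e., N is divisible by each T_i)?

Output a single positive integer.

Gear k returns to start when N is a multiple of T_k.
All gears at start simultaneously when N is a common multiple of [22, 7, 11, 7]; the smallest such N is lcm(22, 7, 11, 7).
Start: lcm = T0 = 22
Fold in T1=7: gcd(22, 7) = 1; lcm(22, 7) = 22 * 7 / 1 = 154 / 1 = 154
Fold in T2=11: gcd(154, 11) = 11; lcm(154, 11) = 154 * 11 / 11 = 1694 / 11 = 154
Fold in T3=7: gcd(154, 7) = 7; lcm(154, 7) = 154 * 7 / 7 = 1078 / 7 = 154
Full cycle length = 154

Answer: 154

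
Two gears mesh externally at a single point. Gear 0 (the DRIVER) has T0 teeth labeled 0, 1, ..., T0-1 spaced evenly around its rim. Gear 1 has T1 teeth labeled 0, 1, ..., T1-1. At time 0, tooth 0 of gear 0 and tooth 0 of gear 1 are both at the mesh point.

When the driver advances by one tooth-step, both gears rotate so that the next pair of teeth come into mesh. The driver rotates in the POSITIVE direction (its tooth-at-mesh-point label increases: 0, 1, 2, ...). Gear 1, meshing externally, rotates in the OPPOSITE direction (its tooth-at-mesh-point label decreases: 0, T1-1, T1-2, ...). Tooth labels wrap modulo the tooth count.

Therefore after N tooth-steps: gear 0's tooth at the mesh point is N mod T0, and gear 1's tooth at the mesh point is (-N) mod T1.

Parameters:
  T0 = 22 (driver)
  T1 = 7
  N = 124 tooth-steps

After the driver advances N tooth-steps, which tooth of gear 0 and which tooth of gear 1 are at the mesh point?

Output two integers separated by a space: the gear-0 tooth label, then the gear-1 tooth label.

Gear 0 (driver, T0=22): tooth at mesh = N mod T0
  124 = 5 * 22 + 14, so 124 mod 22 = 14
  gear 0 tooth = 14
Gear 1 (driven, T1=7): tooth at mesh = (-N) mod T1
  124 = 17 * 7 + 5, so 124 mod 7 = 5
  (-124) mod 7 = (-5) mod 7 = 7 - 5 = 2
Mesh after 124 steps: gear-0 tooth 14 meets gear-1 tooth 2

Answer: 14 2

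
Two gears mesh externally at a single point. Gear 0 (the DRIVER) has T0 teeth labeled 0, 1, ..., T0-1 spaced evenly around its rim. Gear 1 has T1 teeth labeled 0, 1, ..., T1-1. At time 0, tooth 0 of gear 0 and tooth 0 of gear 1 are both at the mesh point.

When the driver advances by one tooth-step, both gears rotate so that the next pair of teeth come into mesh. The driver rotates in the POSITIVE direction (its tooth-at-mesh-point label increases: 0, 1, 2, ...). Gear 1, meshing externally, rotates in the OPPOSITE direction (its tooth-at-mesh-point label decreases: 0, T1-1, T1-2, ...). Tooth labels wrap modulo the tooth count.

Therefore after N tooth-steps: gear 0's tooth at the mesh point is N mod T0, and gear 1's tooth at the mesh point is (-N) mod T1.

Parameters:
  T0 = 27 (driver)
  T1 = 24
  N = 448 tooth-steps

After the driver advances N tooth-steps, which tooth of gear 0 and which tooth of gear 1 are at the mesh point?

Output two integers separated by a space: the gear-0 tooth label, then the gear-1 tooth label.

Answer: 16 8

Derivation:
Gear 0 (driver, T0=27): tooth at mesh = N mod T0
  448 = 16 * 27 + 16, so 448 mod 27 = 16
  gear 0 tooth = 16
Gear 1 (driven, T1=24): tooth at mesh = (-N) mod T1
  448 = 18 * 24 + 16, so 448 mod 24 = 16
  (-448) mod 24 = (-16) mod 24 = 24 - 16 = 8
Mesh after 448 steps: gear-0 tooth 16 meets gear-1 tooth 8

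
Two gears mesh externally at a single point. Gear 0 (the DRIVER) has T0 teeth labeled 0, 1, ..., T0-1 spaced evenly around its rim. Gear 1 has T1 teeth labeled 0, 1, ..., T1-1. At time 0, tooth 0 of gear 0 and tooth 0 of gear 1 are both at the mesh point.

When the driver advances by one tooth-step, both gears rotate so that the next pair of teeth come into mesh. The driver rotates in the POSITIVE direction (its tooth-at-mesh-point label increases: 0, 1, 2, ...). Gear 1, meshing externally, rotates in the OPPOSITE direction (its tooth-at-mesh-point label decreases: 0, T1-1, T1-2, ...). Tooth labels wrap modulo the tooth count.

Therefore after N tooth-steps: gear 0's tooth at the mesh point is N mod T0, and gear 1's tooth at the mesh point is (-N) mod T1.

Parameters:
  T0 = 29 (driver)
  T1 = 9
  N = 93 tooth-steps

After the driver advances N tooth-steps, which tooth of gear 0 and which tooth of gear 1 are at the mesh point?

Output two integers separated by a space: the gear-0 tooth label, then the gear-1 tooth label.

Gear 0 (driver, T0=29): tooth at mesh = N mod T0
  93 = 3 * 29 + 6, so 93 mod 29 = 6
  gear 0 tooth = 6
Gear 1 (driven, T1=9): tooth at mesh = (-N) mod T1
  93 = 10 * 9 + 3, so 93 mod 9 = 3
  (-93) mod 9 = (-3) mod 9 = 9 - 3 = 6
Mesh after 93 steps: gear-0 tooth 6 meets gear-1 tooth 6

Answer: 6 6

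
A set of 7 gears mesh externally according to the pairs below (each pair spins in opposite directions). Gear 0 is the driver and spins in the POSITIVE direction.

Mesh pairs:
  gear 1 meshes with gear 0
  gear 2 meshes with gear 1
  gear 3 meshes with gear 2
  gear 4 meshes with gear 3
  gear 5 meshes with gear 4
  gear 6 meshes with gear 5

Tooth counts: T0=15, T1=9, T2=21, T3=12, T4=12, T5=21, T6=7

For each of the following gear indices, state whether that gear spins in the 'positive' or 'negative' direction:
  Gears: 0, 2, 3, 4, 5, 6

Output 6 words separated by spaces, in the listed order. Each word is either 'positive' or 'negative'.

Answer: positive positive negative positive negative positive

Derivation:
Gear 0 (driver): positive (depth 0)
  gear 1: meshes with gear 0 -> depth 1 -> negative (opposite of gear 0)
  gear 2: meshes with gear 1 -> depth 2 -> positive (opposite of gear 1)
  gear 3: meshes with gear 2 -> depth 3 -> negative (opposite of gear 2)
  gear 4: meshes with gear 3 -> depth 4 -> positive (opposite of gear 3)
  gear 5: meshes with gear 4 -> depth 5 -> negative (opposite of gear 4)
  gear 6: meshes with gear 5 -> depth 6 -> positive (opposite of gear 5)
Queried indices 0, 2, 3, 4, 5, 6 -> positive, positive, negative, positive, negative, positive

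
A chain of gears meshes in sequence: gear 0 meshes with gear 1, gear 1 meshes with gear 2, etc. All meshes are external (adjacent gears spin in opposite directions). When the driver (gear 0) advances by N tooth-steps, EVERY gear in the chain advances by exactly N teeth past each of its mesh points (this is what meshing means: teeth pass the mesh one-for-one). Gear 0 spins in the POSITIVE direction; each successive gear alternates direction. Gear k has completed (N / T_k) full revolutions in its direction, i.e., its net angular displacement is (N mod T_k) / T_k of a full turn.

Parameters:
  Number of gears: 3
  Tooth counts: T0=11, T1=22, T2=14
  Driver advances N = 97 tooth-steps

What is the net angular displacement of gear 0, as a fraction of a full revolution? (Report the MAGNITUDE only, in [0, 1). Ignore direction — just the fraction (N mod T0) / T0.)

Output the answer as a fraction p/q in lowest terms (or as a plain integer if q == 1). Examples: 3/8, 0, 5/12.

Answer: 9/11

Derivation:
Chain of 3 gears, tooth counts: [11, 22, 14]
  gear 0: T0=11, direction=positive, advance = 97 mod 11 = 9 teeth = 9/11 turn
  gear 1: T1=22, direction=negative, advance = 97 mod 22 = 9 teeth = 9/22 turn
  gear 2: T2=14, direction=positive, advance = 97 mod 14 = 13 teeth = 13/14 turn
Gear 0: 97 mod 11 = 9
Fraction = 9 / 11 = 9/11 (gcd(9,11)=1) = 9/11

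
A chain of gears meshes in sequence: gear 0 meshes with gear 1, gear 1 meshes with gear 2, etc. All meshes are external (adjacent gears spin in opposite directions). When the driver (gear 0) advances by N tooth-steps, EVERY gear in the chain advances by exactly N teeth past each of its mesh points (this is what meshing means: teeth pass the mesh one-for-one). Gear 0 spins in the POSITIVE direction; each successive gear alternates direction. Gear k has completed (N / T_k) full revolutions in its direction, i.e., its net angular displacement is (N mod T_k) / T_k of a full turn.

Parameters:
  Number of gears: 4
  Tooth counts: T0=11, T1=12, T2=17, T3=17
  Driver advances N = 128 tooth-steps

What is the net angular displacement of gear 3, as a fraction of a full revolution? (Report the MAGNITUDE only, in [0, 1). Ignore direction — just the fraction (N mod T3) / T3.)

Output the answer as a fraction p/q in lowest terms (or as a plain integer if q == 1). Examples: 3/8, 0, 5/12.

Answer: 9/17

Derivation:
Chain of 4 gears, tooth counts: [11, 12, 17, 17]
  gear 0: T0=11, direction=positive, advance = 128 mod 11 = 7 teeth = 7/11 turn
  gear 1: T1=12, direction=negative, advance = 128 mod 12 = 8 teeth = 8/12 turn
  gear 2: T2=17, direction=positive, advance = 128 mod 17 = 9 teeth = 9/17 turn
  gear 3: T3=17, direction=negative, advance = 128 mod 17 = 9 teeth = 9/17 turn
Gear 3: 128 mod 17 = 9
Fraction = 9 / 17 = 9/17 (gcd(9,17)=1) = 9/17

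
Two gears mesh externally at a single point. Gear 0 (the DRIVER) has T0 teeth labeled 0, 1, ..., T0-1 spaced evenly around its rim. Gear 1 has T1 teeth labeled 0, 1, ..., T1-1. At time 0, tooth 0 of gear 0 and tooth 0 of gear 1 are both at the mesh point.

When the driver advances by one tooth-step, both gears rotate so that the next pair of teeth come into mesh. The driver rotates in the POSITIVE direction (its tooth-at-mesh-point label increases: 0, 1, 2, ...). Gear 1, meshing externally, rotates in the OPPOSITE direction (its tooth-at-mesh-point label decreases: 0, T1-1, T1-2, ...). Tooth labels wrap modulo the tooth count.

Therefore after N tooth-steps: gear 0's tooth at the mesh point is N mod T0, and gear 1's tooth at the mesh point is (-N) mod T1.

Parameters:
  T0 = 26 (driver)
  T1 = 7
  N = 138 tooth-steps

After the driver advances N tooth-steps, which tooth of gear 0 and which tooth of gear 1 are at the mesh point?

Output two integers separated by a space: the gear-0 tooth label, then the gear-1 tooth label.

Gear 0 (driver, T0=26): tooth at mesh = N mod T0
  138 = 5 * 26 + 8, so 138 mod 26 = 8
  gear 0 tooth = 8
Gear 1 (driven, T1=7): tooth at mesh = (-N) mod T1
  138 = 19 * 7 + 5, so 138 mod 7 = 5
  (-138) mod 7 = (-5) mod 7 = 7 - 5 = 2
Mesh after 138 steps: gear-0 tooth 8 meets gear-1 tooth 2

Answer: 8 2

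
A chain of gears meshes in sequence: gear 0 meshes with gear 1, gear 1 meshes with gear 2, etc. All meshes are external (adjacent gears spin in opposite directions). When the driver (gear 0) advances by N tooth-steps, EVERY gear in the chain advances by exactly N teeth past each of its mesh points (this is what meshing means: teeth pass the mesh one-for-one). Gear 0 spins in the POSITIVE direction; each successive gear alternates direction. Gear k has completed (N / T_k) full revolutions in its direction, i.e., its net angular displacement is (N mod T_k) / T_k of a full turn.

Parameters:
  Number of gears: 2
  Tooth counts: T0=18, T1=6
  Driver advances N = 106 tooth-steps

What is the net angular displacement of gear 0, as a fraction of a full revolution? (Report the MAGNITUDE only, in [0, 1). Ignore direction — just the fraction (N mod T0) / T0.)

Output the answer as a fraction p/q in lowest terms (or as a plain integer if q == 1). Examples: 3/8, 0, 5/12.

Chain of 2 gears, tooth counts: [18, 6]
  gear 0: T0=18, direction=positive, advance = 106 mod 18 = 16 teeth = 16/18 turn
  gear 1: T1=6, direction=negative, advance = 106 mod 6 = 4 teeth = 4/6 turn
Gear 0: 106 mod 18 = 16
Fraction = 16 / 18 = 8/9 (gcd(16,18)=2) = 8/9

Answer: 8/9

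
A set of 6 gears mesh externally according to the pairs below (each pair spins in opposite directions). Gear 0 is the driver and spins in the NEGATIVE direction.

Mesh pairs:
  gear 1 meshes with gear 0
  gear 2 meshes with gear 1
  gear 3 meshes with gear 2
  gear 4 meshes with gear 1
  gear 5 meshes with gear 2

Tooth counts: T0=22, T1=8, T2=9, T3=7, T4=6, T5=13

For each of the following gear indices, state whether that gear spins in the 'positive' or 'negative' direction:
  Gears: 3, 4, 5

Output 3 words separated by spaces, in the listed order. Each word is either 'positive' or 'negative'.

Gear 0 (driver): negative (depth 0)
  gear 1: meshes with gear 0 -> depth 1 -> positive (opposite of gear 0)
  gear 2: meshes with gear 1 -> depth 2 -> negative (opposite of gear 1)
  gear 3: meshes with gear 2 -> depth 3 -> positive (opposite of gear 2)
  gear 4: meshes with gear 1 -> depth 2 -> negative (opposite of gear 1)
  gear 5: meshes with gear 2 -> depth 3 -> positive (opposite of gear 2)
Queried indices 3, 4, 5 -> positive, negative, positive

Answer: positive negative positive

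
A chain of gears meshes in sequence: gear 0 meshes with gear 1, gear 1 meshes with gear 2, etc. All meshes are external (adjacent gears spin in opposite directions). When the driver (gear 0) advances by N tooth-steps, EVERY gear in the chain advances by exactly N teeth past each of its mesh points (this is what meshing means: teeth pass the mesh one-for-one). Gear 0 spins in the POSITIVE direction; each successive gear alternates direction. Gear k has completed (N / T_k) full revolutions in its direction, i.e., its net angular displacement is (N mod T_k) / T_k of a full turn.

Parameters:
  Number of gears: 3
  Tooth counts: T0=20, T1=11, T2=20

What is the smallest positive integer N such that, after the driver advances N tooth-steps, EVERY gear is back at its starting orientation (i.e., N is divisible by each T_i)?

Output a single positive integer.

Gear k returns to start when N is a multiple of T_k.
All gears at start simultaneously when N is a common multiple of [20, 11, 20]; the smallest such N is lcm(20, 11, 20).
Start: lcm = T0 = 20
Fold in T1=11: gcd(20, 11) = 1; lcm(20, 11) = 20 * 11 / 1 = 220 / 1 = 220
Fold in T2=20: gcd(220, 20) = 20; lcm(220, 20) = 220 * 20 / 20 = 4400 / 20 = 220
Full cycle length = 220

Answer: 220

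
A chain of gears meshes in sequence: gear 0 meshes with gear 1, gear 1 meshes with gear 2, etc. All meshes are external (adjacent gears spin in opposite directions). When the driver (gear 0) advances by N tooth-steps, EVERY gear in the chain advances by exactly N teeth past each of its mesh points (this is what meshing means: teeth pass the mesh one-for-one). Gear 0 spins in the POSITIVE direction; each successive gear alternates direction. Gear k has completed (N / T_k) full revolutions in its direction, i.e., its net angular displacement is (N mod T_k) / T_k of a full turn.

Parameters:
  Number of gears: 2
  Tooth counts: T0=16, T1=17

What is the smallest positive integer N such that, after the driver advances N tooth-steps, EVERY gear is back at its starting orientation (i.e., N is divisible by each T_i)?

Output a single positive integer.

Answer: 272

Derivation:
Gear k returns to start when N is a multiple of T_k.
All gears at start simultaneously when N is a common multiple of [16, 17]; the smallest such N is lcm(16, 17).
Start: lcm = T0 = 16
Fold in T1=17: gcd(16, 17) = 1; lcm(16, 17) = 16 * 17 / 1 = 272 / 1 = 272
Full cycle length = 272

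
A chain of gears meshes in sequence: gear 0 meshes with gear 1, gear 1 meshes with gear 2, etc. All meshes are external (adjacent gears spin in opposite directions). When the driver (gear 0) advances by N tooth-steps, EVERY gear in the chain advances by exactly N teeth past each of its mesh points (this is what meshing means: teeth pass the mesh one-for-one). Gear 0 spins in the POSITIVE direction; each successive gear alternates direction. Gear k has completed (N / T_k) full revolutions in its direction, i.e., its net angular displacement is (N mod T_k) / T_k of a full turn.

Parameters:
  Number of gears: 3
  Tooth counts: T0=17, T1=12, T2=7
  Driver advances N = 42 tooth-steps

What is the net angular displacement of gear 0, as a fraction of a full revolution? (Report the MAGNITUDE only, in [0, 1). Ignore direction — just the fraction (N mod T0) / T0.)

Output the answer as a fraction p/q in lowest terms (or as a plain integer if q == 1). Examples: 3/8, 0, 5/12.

Chain of 3 gears, tooth counts: [17, 12, 7]
  gear 0: T0=17, direction=positive, advance = 42 mod 17 = 8 teeth = 8/17 turn
  gear 1: T1=12, direction=negative, advance = 42 mod 12 = 6 teeth = 6/12 turn
  gear 2: T2=7, direction=positive, advance = 42 mod 7 = 0 teeth = 0/7 turn
Gear 0: 42 mod 17 = 8
Fraction = 8 / 17 = 8/17 (gcd(8,17)=1) = 8/17

Answer: 8/17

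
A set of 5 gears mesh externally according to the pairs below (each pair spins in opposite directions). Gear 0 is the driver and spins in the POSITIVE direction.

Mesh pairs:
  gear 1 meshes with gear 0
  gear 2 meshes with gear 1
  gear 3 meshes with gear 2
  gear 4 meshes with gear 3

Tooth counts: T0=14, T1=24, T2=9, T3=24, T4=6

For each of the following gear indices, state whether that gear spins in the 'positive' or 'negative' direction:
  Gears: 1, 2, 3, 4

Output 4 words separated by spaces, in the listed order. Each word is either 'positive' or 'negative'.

Answer: negative positive negative positive

Derivation:
Gear 0 (driver): positive (depth 0)
  gear 1: meshes with gear 0 -> depth 1 -> negative (opposite of gear 0)
  gear 2: meshes with gear 1 -> depth 2 -> positive (opposite of gear 1)
  gear 3: meshes with gear 2 -> depth 3 -> negative (opposite of gear 2)
  gear 4: meshes with gear 3 -> depth 4 -> positive (opposite of gear 3)
Queried indices 1, 2, 3, 4 -> negative, positive, negative, positive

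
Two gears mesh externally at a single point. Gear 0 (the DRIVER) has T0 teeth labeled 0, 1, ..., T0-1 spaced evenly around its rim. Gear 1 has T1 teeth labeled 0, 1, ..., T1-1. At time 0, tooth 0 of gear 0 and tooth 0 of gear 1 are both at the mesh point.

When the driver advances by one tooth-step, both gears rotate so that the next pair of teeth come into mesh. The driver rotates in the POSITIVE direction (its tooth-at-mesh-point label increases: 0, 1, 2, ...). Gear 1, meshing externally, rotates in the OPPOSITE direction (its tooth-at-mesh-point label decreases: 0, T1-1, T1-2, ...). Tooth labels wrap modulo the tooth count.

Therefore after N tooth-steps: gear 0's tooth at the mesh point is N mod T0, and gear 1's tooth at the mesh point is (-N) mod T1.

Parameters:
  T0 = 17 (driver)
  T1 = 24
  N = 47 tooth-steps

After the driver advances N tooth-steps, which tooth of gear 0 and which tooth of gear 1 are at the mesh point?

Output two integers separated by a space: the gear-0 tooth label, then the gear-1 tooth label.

Gear 0 (driver, T0=17): tooth at mesh = N mod T0
  47 = 2 * 17 + 13, so 47 mod 17 = 13
  gear 0 tooth = 13
Gear 1 (driven, T1=24): tooth at mesh = (-N) mod T1
  47 = 1 * 24 + 23, so 47 mod 24 = 23
  (-47) mod 24 = (-23) mod 24 = 24 - 23 = 1
Mesh after 47 steps: gear-0 tooth 13 meets gear-1 tooth 1

Answer: 13 1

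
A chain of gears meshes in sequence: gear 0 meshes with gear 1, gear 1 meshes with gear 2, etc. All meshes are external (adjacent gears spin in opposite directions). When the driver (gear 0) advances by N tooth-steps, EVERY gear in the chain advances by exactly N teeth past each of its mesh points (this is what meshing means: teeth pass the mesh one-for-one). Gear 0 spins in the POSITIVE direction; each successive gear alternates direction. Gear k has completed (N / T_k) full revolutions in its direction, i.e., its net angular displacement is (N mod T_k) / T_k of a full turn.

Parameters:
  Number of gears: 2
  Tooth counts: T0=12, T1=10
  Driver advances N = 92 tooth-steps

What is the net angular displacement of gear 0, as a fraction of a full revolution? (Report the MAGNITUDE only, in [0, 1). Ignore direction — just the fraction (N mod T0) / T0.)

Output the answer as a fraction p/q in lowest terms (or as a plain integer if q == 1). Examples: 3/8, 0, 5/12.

Chain of 2 gears, tooth counts: [12, 10]
  gear 0: T0=12, direction=positive, advance = 92 mod 12 = 8 teeth = 8/12 turn
  gear 1: T1=10, direction=negative, advance = 92 mod 10 = 2 teeth = 2/10 turn
Gear 0: 92 mod 12 = 8
Fraction = 8 / 12 = 2/3 (gcd(8,12)=4) = 2/3

Answer: 2/3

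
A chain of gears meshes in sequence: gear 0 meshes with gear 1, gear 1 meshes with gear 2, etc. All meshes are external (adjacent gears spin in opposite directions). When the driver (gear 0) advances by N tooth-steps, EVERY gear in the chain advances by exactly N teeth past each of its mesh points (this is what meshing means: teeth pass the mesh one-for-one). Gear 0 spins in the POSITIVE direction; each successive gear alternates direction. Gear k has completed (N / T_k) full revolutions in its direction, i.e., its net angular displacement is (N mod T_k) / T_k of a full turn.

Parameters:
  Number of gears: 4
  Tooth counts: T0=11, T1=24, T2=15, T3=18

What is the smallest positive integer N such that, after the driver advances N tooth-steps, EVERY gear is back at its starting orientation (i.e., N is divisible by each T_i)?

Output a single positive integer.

Answer: 3960

Derivation:
Gear k returns to start when N is a multiple of T_k.
All gears at start simultaneously when N is a common multiple of [11, 24, 15, 18]; the smallest such N is lcm(11, 24, 15, 18).
Start: lcm = T0 = 11
Fold in T1=24: gcd(11, 24) = 1; lcm(11, 24) = 11 * 24 / 1 = 264 / 1 = 264
Fold in T2=15: gcd(264, 15) = 3; lcm(264, 15) = 264 * 15 / 3 = 3960 / 3 = 1320
Fold in T3=18: gcd(1320, 18) = 6; lcm(1320, 18) = 1320 * 18 / 6 = 23760 / 6 = 3960
Full cycle length = 3960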